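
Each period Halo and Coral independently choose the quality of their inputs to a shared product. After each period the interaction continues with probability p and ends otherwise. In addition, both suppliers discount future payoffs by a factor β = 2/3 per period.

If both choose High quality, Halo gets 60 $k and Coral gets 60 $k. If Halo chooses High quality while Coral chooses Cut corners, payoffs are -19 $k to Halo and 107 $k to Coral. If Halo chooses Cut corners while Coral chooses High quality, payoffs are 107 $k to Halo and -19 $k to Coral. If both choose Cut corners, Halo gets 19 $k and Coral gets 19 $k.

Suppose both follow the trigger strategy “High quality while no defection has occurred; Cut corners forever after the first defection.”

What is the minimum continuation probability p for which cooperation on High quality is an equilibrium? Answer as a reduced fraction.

With continuation probability p and discount β, the effective per-period discount factor is βp.
Grim-trigger IC: βp ≥ (107−60)/(107−19) = 47/88.
So p ≥ (47/88)/(2/3) = 141/176.

141/176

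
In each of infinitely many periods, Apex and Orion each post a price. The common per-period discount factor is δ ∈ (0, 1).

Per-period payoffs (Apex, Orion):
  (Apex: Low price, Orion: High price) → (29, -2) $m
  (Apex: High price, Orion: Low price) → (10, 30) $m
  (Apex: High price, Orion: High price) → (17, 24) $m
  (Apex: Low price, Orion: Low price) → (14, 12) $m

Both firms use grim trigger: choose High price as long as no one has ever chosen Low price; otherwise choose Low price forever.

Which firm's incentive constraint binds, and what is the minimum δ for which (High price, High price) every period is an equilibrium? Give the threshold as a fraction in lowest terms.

Apex's threshold: (29−17)/(29−14) = 4/5.
Orion's threshold: (30−24)/(30−12) = 1/3.
4/5 > 1/3, so Apex binds and δ* = 4/5.

Apex; δ ≥ 4/5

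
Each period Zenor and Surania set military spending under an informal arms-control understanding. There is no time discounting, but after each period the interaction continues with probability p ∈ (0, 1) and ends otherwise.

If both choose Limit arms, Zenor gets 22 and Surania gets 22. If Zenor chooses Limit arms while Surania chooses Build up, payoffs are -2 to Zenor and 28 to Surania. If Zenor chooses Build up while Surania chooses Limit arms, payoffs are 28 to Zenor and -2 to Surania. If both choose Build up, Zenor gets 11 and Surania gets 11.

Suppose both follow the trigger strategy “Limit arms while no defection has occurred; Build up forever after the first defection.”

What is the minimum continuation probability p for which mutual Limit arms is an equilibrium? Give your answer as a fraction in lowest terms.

With no time discounting, the continuation probability p plays the role of the discount factor.
Grim-trigger IC: 22/(1−p) ≥ 28 + 11p/(1−p) ⇒ p ≥ (28−22)/(28−11) = 6/17.

6/17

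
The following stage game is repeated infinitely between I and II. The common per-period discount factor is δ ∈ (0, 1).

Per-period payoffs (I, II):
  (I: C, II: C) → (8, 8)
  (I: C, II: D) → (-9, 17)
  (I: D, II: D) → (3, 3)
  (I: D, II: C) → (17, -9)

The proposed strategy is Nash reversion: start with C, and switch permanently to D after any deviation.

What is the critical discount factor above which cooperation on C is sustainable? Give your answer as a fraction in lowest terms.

One-period gain from deviating is 17 − 8 = 9. The loss is 8 − 3 = 5 in every subsequent period, with present value 5·δ/(1−δ).
Deviation is unprofitable when 5·δ/(1−δ) ≥ 9, i.e. δ/(1−δ) ≥ 9/5.
Equivalently δ ≥ 9/(9+5) = 9/14.

9/14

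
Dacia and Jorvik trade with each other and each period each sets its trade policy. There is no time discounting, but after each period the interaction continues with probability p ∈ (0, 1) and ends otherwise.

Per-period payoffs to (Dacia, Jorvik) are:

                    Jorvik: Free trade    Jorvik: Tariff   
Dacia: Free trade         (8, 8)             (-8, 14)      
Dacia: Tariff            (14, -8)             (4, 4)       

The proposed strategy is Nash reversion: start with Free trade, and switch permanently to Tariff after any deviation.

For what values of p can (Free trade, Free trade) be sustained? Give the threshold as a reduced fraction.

3/5

With no time discounting, the continuation probability p plays the role of the discount factor.
Grim-trigger IC: 8/(1−p) ≥ 14 + 4p/(1−p) ⇒ p ≥ (14−8)/(14−4) = 3/5.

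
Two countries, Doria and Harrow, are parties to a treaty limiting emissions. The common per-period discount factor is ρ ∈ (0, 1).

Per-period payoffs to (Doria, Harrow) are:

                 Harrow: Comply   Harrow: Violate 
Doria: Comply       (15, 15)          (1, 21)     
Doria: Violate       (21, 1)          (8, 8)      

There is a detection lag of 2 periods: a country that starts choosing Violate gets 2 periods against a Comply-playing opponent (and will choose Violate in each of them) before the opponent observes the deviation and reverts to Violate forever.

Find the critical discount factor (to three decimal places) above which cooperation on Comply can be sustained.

The best deviation is to choose Violate for all 2 undetected periods, earning 21 each, then 8 forever once detected.
Deviation value: 21(1−ρ^2)/(1−ρ) + 8ρ^2/(1−ρ); cooperation value: 15/(1−ρ).
IC: 15 ≥ 21(1−ρ^2) + 8ρ^2 = 21 − 13ρ^2.
So ρ^2 ≥ 6/13, giving ρ ≥ (6/13)^(1/2) ≈ 0.679.

0.679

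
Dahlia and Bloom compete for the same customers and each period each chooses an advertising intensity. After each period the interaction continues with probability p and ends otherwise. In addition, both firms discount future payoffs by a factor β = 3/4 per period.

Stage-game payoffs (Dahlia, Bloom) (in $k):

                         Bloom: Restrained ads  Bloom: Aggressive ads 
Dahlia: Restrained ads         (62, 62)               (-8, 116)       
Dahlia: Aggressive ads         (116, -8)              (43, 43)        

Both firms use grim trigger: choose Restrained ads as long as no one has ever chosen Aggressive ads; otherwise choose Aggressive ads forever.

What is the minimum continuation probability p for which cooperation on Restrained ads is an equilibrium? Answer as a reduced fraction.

72/73

Expected continuation weight on next period's payoff is β·p = 3/4·p, which plays the role of the discount factor.
Cooperation requires 3/4·p ≥ (116−62)/(116−43) = 54/73, hence p ≥ 72/73.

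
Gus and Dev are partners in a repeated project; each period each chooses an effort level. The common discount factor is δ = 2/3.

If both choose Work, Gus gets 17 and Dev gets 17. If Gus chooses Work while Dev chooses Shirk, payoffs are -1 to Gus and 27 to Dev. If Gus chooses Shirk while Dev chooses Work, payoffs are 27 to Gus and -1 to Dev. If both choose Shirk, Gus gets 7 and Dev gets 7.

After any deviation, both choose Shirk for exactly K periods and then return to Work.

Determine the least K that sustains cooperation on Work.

No profitable deviation requires (17−7)(δ+…+δ^K) ≥ 27−17, i.e. δ+…+δ^K ≥ 1 ≈ 1.0000.
With δ = 2/3, the partial sums are K=1: 0.6667, K=2: 1.1111.
K = 2 is the first length at which the sum reaches 1.0000.

2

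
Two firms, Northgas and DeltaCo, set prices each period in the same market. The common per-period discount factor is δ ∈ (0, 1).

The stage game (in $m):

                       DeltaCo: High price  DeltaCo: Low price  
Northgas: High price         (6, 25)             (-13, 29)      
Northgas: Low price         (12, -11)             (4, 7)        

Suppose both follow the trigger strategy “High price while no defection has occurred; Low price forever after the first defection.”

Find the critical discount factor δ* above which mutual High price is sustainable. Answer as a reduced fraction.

3/4

Northgas's threshold: (12−6)/(12−4) = 3/4.
DeltaCo's threshold: (29−25)/(29−7) = 2/11.
3/4 > 2/11, so Northgas binds and δ* = 3/4.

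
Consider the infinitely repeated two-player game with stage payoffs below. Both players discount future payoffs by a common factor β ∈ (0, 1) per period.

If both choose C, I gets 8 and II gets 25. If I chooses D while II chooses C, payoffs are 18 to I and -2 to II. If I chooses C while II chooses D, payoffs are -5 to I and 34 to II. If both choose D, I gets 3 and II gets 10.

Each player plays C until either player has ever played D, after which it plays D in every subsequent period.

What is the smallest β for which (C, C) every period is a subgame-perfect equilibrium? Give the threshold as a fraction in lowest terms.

I: cooperation gives 8 each period; deviation gives 18 once then 3 forever.
  8/(1−β) ≥ 18 + 3β/(1−β) ⇒ β ≥ 10/15 = 2/3.
II: cooperation gives 25 each period; deviation gives 34 once then 10 forever.
  β ≥ 9/24 = 3/8.
Both must hold, so the binding constraint is I's: β ≥ 2/3.

2/3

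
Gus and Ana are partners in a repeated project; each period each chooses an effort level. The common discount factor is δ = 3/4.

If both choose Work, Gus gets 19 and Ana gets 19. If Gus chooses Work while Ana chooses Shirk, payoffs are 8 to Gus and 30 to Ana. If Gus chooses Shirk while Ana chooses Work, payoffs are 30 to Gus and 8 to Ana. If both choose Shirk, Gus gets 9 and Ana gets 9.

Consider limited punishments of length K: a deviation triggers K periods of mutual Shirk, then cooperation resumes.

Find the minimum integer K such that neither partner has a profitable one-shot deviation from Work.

2

No profitable deviation requires (19−9)(δ+…+δ^K) ≥ 30−19, i.e. δ+…+δ^K ≥ 11/10 ≈ 1.1000.
With δ = 3/4, the partial sums are K=1: 0.7500, K=2: 1.3125.
K = 2 is the first length at which the sum reaches 1.1000.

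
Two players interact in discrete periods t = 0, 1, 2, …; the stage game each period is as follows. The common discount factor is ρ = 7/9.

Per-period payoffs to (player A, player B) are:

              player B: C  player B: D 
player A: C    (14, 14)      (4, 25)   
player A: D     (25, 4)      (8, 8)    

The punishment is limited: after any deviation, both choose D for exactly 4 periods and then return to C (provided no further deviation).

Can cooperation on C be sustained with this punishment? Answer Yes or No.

Yes

A one-shot deviation gives 25 now, then 8 for 4 periods, then back to 14.
Gain from deviating: (25−14) today; loss: (14−8) in each of the next 4 periods.
No-deviation condition: (14−8)(ρ+…+ρ^4) ≥ 25−14, i.e. ρ+…+ρ^4 ≥ 11/6.
At ρ = 7/9: ρ+…+ρ^4 = 2.2192 ≥ 1.8333.
So cooperation is sustainable.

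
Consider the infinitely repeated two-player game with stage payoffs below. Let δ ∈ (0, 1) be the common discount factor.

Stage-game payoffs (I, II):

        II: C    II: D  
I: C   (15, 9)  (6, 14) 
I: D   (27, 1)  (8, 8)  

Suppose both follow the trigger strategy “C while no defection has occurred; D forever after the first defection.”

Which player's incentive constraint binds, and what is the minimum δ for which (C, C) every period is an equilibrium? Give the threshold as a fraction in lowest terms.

II; δ ≥ 5/6

For I: deviation gain 27−15 = 12, per-period punishment loss 15−8 = 7. IC gives δ ≥ 12/19.
For II: gain 5, loss 1 per period, so δ ≥ 5/6.
The tighter constraint is II's, so cooperation needs δ ≥ 5/6.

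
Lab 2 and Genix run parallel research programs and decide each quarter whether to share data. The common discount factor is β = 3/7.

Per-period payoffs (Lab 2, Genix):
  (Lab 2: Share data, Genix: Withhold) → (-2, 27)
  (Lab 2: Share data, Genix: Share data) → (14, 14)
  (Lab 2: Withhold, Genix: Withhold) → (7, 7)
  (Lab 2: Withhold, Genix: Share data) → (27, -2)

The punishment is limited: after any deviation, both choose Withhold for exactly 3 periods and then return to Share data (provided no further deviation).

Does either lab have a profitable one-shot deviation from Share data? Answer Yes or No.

Yes

Comparing payoff streams over the 4 periods until play realigns: cooperate → 14(1+β+…+β^3); deviate → 27 + 7(β+…+β^3).
Cooperation is sustained iff (14−7)(β+…+β^3) ≥ 27−14.
β+…+β^3 = 3/7·(1−(3/7)^3)/(1−3/7) = 0.6910, and (27−14)/(14−7) = 1.8571.
0.6910 < 1.8571, so cooperation is not sustainable.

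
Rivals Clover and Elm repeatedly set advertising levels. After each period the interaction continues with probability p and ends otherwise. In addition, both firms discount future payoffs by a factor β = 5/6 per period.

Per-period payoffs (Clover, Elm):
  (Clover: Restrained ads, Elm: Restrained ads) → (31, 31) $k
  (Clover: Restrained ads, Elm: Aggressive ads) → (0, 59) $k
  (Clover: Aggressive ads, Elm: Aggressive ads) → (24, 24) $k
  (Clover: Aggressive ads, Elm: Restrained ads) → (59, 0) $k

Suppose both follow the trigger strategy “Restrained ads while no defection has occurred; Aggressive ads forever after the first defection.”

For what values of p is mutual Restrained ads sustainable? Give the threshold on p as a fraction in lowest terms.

24/25

With continuation probability p and discount β, the effective per-period discount factor is βp.
Grim-trigger IC: βp ≥ (59−31)/(59−24) = 4/5.
So p ≥ (4/5)/(5/6) = 24/25.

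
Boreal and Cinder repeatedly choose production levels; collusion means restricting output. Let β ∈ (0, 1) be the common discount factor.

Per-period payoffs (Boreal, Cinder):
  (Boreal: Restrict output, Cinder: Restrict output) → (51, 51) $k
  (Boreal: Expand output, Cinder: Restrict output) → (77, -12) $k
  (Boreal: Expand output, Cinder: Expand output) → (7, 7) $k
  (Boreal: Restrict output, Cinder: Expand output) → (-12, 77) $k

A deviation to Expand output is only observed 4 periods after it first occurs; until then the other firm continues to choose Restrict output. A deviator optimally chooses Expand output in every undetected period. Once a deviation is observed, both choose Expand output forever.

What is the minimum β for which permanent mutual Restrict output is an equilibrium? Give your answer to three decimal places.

Deviating for the 4 undetected periods gains 77−51 = 26 per period over cooperation, then loses 51−7 = 44 per period forever once punishment starts.
Gain: 26(1 + β + … + β^3); loss: 44·β^4/(1−β).
No profitable deviation ⇔ 26(1−β^4) ≤ 44·β^4, i.e. β^4 ≥ 26/(26+44) = 13/35.
Hence β ≥ (13/35)^(1/4) ≈ 0.781.

0.781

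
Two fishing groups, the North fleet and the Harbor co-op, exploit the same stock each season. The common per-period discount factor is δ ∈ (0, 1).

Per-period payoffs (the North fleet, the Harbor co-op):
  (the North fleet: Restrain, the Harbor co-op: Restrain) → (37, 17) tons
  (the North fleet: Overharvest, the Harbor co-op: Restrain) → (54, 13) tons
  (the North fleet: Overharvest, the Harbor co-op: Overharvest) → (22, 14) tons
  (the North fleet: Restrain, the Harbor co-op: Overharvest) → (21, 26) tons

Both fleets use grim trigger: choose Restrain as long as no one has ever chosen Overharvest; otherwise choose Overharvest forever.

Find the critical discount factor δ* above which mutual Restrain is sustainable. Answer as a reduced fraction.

3/4

the North fleet: cooperation gives 37 each period; deviation gives 54 once then 22 forever.
  37/(1−δ) ≥ 54 + 22δ/(1−δ) ⇒ δ ≥ 17/32.
the Harbor co-op: cooperation gives 17 each period; deviation gives 26 once then 14 forever.
  δ ≥ 9/12 = 3/4.
Both must hold, so the binding constraint is the Harbor co-op's: δ ≥ 3/4.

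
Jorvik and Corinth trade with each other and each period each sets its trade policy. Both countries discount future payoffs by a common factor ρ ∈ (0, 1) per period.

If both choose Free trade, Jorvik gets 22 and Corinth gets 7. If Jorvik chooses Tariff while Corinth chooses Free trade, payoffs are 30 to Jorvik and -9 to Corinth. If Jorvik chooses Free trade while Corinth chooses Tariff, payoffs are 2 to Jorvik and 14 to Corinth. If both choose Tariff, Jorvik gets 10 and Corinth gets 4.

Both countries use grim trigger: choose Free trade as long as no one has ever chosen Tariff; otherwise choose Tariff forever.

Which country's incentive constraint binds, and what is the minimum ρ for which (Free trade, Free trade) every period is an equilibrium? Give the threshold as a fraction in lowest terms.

Jorvik: cooperation gives 22 each period; deviation gives 30 once then 10 forever.
  22/(1−ρ) ≥ 30 + 10ρ/(1−ρ) ⇒ ρ ≥ 8/20 = 2/5.
Corinth: cooperation gives 7 each period; deviation gives 14 once then 4 forever.
  ρ ≥ 7/10.
Both must hold, so the binding constraint is Corinth's: ρ ≥ 7/10.

Corinth; ρ ≥ 7/10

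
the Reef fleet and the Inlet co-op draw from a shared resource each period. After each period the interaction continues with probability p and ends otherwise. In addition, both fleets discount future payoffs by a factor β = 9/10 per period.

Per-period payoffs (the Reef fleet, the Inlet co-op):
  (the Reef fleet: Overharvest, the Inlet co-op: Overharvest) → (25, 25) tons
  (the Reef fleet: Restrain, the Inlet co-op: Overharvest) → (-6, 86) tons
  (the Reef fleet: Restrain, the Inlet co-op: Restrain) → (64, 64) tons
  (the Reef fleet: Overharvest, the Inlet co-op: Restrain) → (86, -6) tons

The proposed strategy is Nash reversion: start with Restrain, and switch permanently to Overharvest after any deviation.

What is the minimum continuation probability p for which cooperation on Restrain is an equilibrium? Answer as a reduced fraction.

220/549

With continuation probability p and discount β, the effective per-period discount factor is βp.
Grim-trigger IC: βp ≥ (86−64)/(86−25) = 22/61.
So p ≥ (22/61)/(9/10) = 220/549.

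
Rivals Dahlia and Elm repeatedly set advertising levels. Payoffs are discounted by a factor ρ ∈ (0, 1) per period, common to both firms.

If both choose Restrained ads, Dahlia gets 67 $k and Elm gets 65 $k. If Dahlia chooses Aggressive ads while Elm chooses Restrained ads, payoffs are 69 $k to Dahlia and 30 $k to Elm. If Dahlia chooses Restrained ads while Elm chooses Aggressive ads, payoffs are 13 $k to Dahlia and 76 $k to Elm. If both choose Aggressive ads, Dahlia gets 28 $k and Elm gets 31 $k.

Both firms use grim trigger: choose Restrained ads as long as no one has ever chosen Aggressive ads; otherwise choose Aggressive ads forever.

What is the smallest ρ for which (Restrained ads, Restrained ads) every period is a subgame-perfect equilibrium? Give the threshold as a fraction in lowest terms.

For Dahlia: deviation gain 69−67 = 2, per-period punishment loss 67−28 = 39. IC gives ρ ≥ 2/41.
For Elm: gain 11, loss 34 per period, so ρ ≥ 11/45.
The tighter constraint is Elm's, so cooperation needs ρ ≥ 11/45.

11/45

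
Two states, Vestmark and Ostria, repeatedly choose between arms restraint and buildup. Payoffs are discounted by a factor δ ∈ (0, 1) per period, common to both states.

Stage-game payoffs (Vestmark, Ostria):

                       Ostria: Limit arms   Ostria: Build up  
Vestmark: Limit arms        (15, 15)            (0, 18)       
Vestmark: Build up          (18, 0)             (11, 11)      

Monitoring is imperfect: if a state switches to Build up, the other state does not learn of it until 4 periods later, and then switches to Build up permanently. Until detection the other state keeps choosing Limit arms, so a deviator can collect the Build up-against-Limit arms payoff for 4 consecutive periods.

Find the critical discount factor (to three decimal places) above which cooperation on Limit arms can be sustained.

0.809

A deviator earns 18 for 4 periods, then 11 forever; cooperating earns 15 forever. Multiplying the IC by (1−δ):
15 ≥ 18(1−δ^4) + 11δ^4, so 7·δ^4 ≥ 3 and δ^4 ≥ 3/7.
δ ≥ (3/7)^(1/4) ≈ 0.809.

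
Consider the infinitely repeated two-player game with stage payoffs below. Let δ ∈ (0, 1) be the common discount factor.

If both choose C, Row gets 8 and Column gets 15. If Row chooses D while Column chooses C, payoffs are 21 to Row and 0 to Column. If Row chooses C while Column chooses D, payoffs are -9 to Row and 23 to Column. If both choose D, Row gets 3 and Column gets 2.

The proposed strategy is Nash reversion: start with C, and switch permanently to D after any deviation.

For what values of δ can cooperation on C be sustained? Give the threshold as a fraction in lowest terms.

Row: cooperation gives 8 each period; deviation gives 21 once then 3 forever.
  8/(1−δ) ≥ 21 + 3δ/(1−δ) ⇒ δ ≥ 13/18.
Column: cooperation gives 15 each period; deviation gives 23 once then 2 forever.
  δ ≥ 8/21.
Both must hold, so the binding constraint is Row's: δ ≥ 13/18.

13/18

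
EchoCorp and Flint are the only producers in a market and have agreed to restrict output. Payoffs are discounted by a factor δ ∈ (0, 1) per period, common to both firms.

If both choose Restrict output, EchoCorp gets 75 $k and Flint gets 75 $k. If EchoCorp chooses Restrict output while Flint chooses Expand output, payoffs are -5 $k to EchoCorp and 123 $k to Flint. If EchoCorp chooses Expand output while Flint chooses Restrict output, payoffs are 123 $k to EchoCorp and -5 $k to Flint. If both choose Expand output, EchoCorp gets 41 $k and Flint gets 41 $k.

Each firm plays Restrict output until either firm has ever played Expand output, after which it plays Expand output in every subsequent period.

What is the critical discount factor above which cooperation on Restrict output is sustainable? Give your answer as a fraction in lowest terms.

24/41

Cooperation forever yields 75 each period: 75/(1−δ).
Deviating yields 123 once, then 41 forever: 123 + 41δ/(1−δ).
No profitable deviation requires 75/(1−δ) ≥ 123 + 41δ/(1−δ).
Multiplying by (1−δ): 75 ≥ 123(1−δ) + 41δ = 123 − 82δ.
So 82δ ≥ 48, i.e. δ ≥ 48/82 = 24/41.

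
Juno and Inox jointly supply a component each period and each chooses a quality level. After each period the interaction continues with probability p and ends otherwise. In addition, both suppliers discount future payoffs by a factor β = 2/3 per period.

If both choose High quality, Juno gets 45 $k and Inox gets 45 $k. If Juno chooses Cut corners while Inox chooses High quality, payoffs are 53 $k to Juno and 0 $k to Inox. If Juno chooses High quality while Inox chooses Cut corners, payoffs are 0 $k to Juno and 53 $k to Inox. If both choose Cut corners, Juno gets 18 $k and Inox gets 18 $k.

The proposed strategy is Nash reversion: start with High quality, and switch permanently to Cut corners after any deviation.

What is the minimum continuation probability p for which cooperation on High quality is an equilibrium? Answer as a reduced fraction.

12/35

With continuation probability p and discount β, the effective per-period discount factor is βp.
Grim-trigger IC: βp ≥ (53−45)/(53−18) = 8/35.
So p ≥ (8/35)/(2/3) = 12/35.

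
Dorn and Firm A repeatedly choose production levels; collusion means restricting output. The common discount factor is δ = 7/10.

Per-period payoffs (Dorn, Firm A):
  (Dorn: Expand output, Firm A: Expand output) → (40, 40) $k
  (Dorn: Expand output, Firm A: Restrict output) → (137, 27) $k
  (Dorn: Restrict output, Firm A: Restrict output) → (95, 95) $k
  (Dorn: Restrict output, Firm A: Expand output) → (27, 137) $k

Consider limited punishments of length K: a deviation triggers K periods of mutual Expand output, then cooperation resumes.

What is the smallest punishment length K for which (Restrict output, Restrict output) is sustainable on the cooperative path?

No profitable deviation requires (95−40)(δ+…+δ^K) ≥ 137−95, i.e. δ+…+δ^K ≥ 42/55 ≈ 0.7636.
With δ = 7/10, the partial sums are K=1: 0.7000, K=2: 1.1900.
K = 2 is the first length at which the sum reaches 0.7636.

2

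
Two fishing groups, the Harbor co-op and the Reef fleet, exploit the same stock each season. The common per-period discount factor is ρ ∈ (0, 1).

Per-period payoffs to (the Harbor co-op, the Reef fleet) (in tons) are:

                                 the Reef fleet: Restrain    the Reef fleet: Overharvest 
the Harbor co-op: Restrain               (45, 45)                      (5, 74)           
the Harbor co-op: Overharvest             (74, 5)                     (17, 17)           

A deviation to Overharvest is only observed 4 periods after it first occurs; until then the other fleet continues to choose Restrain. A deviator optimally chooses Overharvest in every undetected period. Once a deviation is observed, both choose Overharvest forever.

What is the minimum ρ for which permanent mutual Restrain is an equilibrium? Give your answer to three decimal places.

A deviator earns 74 for 4 periods, then 17 forever; cooperating earns 45 forever. Multiplying the IC by (1−ρ):
45 ≥ 74(1−ρ^4) + 17ρ^4, so 57·ρ^4 ≥ 29 and ρ^4 ≥ 29/57.
ρ ≥ (29/57)^(1/4) ≈ 0.845.

0.845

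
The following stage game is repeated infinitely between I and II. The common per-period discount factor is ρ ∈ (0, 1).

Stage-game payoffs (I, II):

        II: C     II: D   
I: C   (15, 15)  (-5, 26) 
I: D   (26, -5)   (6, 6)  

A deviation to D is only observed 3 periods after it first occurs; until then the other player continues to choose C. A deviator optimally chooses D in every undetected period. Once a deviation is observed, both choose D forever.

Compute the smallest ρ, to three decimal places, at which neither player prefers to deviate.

The best deviation is to choose D for all 3 undetected periods, earning 26 each, then 6 forever once detected.
Deviation value: 26(1−ρ^3)/(1−ρ) + 6ρ^3/(1−ρ); cooperation value: 15/(1−ρ).
IC: 15 ≥ 26(1−ρ^3) + 6ρ^3 = 26 − 20ρ^3.
So ρ^3 ≥ 11/20, giving ρ ≥ (11/20)^(1/3) ≈ 0.819.

0.819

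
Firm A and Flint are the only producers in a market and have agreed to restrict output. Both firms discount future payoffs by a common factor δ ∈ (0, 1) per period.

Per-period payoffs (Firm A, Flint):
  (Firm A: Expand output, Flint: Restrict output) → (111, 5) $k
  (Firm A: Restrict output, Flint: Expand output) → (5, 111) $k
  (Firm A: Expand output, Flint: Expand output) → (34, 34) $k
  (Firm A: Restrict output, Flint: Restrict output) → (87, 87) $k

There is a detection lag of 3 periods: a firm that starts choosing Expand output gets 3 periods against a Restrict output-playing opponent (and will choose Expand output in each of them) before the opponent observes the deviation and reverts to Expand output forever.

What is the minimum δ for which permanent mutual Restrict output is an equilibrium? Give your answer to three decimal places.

0.678

Deviating for the 3 undetected periods gains 111−87 = 24 per period over cooperation, then loses 87−34 = 53 per period forever once punishment starts.
Gain: 24(1 + δ + … + δ^2); loss: 53·δ^3/(1−δ).
No profitable deviation ⇔ 24(1−δ^3) ≤ 53·δ^3, i.e. δ^3 ≥ 24/(24+53) = 24/77.
Hence δ ≥ (24/77)^(1/3) ≈ 0.678.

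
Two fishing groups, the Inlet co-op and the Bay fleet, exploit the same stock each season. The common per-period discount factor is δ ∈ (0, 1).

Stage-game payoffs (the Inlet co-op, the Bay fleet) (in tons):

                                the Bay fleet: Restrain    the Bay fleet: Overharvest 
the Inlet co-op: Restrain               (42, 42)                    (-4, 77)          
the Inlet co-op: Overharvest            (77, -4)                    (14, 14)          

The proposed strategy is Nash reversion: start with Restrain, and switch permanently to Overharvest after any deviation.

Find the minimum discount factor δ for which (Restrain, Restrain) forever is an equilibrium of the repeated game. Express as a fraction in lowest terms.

One-period gain from deviating is 77 − 42 = 35. The loss is 42 − 14 = 28 in every subsequent period, with present value 28·δ/(1−δ).
Deviation is unprofitable when 28·δ/(1−δ) ≥ 35, i.e. δ/(1−δ) ≥ 5/4.
Equivalently δ ≥ 35/(35+28) = 5/9.

5/9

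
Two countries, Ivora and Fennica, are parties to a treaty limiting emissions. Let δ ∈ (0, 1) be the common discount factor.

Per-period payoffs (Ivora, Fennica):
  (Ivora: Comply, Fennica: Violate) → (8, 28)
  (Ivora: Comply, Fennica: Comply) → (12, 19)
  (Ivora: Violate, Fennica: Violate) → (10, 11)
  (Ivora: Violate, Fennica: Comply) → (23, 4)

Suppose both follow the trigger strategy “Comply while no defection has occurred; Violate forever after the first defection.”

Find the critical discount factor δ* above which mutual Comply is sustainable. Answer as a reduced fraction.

11/13

For Ivora: deviation gain 23−12 = 11, per-period punishment loss 12−10 = 2. IC gives δ ≥ 11/13.
For Fennica: gain 9, loss 8 per period, so δ ≥ 9/17.
The tighter constraint is Ivora's, so cooperation needs δ ≥ 11/13.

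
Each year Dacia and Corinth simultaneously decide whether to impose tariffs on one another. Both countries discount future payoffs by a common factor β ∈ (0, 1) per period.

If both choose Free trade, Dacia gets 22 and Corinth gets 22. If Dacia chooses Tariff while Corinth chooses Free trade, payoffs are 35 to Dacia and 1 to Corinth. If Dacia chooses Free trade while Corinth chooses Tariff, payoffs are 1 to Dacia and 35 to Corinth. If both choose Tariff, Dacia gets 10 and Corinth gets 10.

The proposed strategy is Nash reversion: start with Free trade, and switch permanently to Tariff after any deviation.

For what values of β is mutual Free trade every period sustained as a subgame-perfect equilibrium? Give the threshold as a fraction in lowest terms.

13/25

Under grim trigger the critical discount factor is (T−C)/(T−P) with T = 35, C = 22, P = 10.
β* = (35−22)/(35−10) = 13/25.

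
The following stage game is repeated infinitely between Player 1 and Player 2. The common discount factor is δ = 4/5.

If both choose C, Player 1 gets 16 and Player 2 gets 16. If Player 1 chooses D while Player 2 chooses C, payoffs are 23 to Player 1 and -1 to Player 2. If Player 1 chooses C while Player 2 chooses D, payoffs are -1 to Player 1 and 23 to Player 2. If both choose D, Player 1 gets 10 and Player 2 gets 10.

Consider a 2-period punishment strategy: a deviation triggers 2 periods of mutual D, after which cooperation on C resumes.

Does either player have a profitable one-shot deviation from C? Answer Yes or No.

No

Comparing payoff streams over the 3 periods until play realigns: cooperate → 16(1+δ+…+δ^2); deviate → 23 + 10(δ+…+δ^2).
Cooperation is sustained iff (16−10)(δ+…+δ^2) ≥ 23−16.
δ+…+δ^2 = 4/5·(1−(4/5)^2)/(1−4/5) = 1.4400, and (23−16)/(16−10) = 1.1667.
1.4400 ≥ 1.1667, so cooperation is sustainable.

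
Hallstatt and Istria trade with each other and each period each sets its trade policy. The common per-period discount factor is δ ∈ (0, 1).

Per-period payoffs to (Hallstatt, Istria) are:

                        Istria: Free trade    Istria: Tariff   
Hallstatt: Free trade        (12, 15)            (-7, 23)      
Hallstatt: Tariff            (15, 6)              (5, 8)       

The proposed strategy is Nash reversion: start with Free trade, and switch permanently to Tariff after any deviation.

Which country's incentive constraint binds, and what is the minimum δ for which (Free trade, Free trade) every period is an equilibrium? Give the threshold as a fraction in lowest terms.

Istria; δ ≥ 8/15

Hallstatt: cooperation gives 12 each period; deviation gives 15 once then 5 forever.
  12/(1−δ) ≥ 15 + 5δ/(1−δ) ⇒ δ ≥ 3/10.
Istria: cooperation gives 15 each period; deviation gives 23 once then 8 forever.
  δ ≥ 8/15.
Both must hold, so the binding constraint is Istria's: δ ≥ 8/15.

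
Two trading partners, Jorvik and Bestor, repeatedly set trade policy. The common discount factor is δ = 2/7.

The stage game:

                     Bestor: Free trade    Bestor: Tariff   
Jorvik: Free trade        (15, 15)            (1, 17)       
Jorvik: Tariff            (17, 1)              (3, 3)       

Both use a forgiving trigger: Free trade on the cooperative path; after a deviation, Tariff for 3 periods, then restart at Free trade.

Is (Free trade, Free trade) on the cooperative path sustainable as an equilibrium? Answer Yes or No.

Comparing payoff streams over the 4 periods until play realigns: cooperate → 15(1+δ+…+δ^3); deviate → 17 + 3(δ+…+δ^3).
Cooperation is sustained iff (15−3)(δ+…+δ^3) ≥ 17−15.
δ+…+δ^3 = 2/7·(1−(2/7)^3)/(1−2/7) = 0.3907, and (17−15)/(15−3) = 0.1667.
0.3907 ≥ 0.1667, so cooperation is sustainable.

Yes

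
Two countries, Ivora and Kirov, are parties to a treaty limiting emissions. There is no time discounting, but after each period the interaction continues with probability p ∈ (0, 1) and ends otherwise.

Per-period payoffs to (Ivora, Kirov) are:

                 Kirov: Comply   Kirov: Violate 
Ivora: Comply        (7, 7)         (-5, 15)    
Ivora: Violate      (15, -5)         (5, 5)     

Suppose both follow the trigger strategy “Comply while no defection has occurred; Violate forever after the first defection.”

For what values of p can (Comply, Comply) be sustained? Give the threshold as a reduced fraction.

4/5

Expected cooperation value is 7 + p·7 + p²·7 + … = 7/(1−p); deviation gives 15 + p·5/(1−p).
7 ≥ 15(1−p) + 5p ⇒ 10p ≥ 8 ⇒ p ≥ 8/10 = 4/5.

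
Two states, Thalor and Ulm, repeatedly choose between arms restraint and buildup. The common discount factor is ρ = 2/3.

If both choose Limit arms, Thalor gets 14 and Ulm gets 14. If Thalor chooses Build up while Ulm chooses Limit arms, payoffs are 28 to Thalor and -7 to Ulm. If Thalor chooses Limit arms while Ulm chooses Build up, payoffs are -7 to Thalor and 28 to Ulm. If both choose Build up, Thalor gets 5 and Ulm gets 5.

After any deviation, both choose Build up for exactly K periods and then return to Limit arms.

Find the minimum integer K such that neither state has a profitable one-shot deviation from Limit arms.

4

IC: ρ(1−ρ^K)/(1−ρ) ≥ (28−14)/(14−5) = 14/9.
With ρ = 2/3: need 1 − ρ^K ≥ 14/9·(1−2/3)/(2/3), i.e. ρ^K ≤ 0.2222.
Since (2/3)^3 = 0.2963 and (2/3)^4 = 0.1975, the smallest such K is 4.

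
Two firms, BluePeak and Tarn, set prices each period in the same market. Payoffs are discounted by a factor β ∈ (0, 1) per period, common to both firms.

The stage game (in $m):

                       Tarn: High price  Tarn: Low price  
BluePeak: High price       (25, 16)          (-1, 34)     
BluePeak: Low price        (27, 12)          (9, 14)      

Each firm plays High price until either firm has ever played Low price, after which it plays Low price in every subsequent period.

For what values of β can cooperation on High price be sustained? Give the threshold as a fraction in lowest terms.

BluePeak: cooperation gives 25 each period; deviation gives 27 once then 9 forever.
  25/(1−β) ≥ 27 + 9β/(1−β) ⇒ β ≥ 2/18 = 1/9.
Tarn: cooperation gives 16 each period; deviation gives 34 once then 14 forever.
  β ≥ 18/20 = 9/10.
Both must hold, so the binding constraint is Tarn's: β ≥ 9/10.

9/10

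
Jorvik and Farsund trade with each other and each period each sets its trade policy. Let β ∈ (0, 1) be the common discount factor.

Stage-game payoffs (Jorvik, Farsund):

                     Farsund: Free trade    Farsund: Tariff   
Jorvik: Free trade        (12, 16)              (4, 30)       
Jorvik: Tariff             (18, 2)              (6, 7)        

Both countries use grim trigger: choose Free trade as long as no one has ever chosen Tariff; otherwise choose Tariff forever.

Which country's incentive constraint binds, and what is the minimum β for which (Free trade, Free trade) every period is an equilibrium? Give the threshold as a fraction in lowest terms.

Jorvik's threshold: (18−12)/(18−6) = 1/2.
Farsund's threshold: (30−16)/(30−7) = 14/23.
1/2 < 14/23, so Farsund binds and β* = 14/23.

Farsund; β ≥ 14/23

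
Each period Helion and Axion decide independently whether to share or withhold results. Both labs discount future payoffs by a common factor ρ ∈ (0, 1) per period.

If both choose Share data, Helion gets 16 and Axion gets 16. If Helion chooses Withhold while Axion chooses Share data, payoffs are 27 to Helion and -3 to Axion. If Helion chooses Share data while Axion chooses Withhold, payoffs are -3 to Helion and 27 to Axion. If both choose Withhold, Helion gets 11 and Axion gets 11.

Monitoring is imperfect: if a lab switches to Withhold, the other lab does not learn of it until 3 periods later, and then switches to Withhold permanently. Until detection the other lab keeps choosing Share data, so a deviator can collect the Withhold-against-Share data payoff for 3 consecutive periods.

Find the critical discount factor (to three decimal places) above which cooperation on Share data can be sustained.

0.883

The best deviation is to choose Withhold for all 3 undetected periods, earning 27 each, then 11 forever once detected.
Deviation value: 27(1−ρ^3)/(1−ρ) + 11ρ^3/(1−ρ); cooperation value: 16/(1−ρ).
IC: 16 ≥ 27(1−ρ^3) + 11ρ^3 = 27 − 16ρ^3.
So ρ^3 ≥ 11/16, giving ρ ≥ (11/16)^(1/3) ≈ 0.883.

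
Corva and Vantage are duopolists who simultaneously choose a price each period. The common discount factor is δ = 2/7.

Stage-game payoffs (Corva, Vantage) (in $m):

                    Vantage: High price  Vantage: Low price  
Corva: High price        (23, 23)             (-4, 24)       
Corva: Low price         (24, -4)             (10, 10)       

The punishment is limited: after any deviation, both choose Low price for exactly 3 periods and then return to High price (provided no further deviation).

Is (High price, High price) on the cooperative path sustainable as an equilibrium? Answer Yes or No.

IC: δ+…+δ^3 ≥ (24−23)/(23−10) = 1/13.
At δ = 2/7: partial sum = 0.3907 ≥ 0.0769. Cooperation sustainable.

Yes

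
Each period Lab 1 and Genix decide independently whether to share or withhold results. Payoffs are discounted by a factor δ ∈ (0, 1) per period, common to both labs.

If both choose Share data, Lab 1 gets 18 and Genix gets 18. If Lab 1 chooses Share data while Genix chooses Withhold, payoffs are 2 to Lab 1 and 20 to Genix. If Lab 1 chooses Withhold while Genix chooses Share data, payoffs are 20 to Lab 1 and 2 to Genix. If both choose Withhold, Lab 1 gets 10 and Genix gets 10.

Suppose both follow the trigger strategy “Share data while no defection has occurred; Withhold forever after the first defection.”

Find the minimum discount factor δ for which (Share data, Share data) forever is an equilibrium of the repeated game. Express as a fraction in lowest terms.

One-period gain from deviating is 20 − 18 = 2. The loss is 18 − 10 = 8 in every subsequent period, with present value 8·δ/(1−δ).
Deviation is unprofitable when 8·δ/(1−δ) ≥ 2, i.e. δ/(1−δ) ≥ 1/4.
Equivalently δ ≥ 2/(2+8) = 1/5.

1/5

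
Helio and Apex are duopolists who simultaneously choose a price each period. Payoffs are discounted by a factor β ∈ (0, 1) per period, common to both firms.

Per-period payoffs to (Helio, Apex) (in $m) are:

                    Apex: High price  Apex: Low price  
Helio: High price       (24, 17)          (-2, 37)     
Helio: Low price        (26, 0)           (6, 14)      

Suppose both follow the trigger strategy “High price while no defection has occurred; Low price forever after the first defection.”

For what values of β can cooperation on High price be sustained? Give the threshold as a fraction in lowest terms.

20/23

For Helio: deviation gain 26−24 = 2, per-period punishment loss 24−6 = 18. IC gives β ≥ 2/20 = 1/10.
For Apex: gain 20, loss 3 per period, so β ≥ 20/23.
The tighter constraint is Apex's, so cooperation needs β ≥ 20/23.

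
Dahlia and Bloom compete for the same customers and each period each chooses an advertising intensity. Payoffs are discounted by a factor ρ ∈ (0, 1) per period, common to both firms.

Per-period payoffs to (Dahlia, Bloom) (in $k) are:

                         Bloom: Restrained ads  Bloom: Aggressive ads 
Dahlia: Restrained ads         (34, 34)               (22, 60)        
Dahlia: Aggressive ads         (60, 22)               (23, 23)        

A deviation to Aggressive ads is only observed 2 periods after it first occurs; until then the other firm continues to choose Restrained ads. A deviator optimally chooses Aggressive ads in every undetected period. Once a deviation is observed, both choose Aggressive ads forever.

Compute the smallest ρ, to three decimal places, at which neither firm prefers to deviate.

0.838

A deviator earns 60 for 2 periods, then 23 forever; cooperating earns 34 forever. Multiplying the IC by (1−ρ):
34 ≥ 60(1−ρ^2) + 23ρ^2, so 37·ρ^2 ≥ 26 and ρ^2 ≥ 26/37.
ρ ≥ (26/37)^(1/2) ≈ 0.838.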